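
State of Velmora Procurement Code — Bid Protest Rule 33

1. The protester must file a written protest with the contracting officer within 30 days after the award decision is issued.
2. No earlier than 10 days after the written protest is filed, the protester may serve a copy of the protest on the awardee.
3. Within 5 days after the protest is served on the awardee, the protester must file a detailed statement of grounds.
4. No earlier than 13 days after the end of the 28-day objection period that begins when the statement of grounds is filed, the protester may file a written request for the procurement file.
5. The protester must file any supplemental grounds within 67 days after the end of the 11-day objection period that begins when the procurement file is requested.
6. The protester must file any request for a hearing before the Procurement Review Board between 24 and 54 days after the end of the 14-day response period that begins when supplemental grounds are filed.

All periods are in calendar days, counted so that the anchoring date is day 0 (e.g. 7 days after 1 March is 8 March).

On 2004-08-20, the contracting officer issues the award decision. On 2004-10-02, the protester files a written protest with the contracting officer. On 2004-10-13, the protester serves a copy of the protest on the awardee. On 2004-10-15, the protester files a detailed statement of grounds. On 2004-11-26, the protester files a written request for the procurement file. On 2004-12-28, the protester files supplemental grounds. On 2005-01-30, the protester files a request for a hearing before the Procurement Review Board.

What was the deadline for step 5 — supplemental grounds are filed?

The procurement file is requested on 2004-11-26; the 11-day objection period therefore ends 2004-12-07, and step 5 runs from that date. 67 days after 2004-12-07 is 2005-02-12.

2005-02-12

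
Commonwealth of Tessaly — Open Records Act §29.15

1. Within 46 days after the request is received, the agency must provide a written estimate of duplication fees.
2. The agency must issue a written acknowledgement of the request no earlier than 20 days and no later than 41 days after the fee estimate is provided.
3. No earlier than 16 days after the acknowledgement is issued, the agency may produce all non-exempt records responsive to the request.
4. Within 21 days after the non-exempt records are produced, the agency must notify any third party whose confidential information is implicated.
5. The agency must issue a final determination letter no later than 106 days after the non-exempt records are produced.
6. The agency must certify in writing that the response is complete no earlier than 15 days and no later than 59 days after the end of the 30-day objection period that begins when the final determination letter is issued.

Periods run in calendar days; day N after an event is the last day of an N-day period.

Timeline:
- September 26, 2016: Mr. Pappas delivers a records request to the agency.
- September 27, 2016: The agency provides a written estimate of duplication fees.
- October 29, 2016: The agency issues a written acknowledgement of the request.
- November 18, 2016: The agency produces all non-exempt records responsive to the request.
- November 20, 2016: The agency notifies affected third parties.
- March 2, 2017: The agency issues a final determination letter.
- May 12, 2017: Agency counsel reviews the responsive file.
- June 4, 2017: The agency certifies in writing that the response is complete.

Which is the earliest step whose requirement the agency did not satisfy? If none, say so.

Step 6

Step 1 — counting 46 days from September 26, 2016 (when the request is received) gives a deadline of November 11, 2016; completed September 27, 2016, before the deadline.
Step 2 — 20 and 41 days from September 27, 2016 (when the fee estimate is provided) are October 17, 2016 and November 7, 2016 respectively; done October 29, 2016, which is between those dates.
Step 3 — must wait 16 days from October 29, 2016 (when the acknowledgement is issued), so not before November 14, 2016; November 18, 2016 is on or after that date.
Step 4 — counting 21 days from November 18, 2016 (when the non-exempt records are produced) gives a deadline of December 9, 2016; done November 20, 2016 — timely.
Step 5 — counting 106 days from November 18, 2016 (when the non-exempt records are produced) gives a deadline of March 4, 2017; completed March 2, 2017, before the deadline.
Step 6 — 15 and 59 days from April 1, 2017 (end of the 30-day objection period, which began when the final determination letter is issued on March 2, 2017) are April 16, 2017 and May 30, 2017 respectively; done June 4, 2017 — 5 days after the window closed.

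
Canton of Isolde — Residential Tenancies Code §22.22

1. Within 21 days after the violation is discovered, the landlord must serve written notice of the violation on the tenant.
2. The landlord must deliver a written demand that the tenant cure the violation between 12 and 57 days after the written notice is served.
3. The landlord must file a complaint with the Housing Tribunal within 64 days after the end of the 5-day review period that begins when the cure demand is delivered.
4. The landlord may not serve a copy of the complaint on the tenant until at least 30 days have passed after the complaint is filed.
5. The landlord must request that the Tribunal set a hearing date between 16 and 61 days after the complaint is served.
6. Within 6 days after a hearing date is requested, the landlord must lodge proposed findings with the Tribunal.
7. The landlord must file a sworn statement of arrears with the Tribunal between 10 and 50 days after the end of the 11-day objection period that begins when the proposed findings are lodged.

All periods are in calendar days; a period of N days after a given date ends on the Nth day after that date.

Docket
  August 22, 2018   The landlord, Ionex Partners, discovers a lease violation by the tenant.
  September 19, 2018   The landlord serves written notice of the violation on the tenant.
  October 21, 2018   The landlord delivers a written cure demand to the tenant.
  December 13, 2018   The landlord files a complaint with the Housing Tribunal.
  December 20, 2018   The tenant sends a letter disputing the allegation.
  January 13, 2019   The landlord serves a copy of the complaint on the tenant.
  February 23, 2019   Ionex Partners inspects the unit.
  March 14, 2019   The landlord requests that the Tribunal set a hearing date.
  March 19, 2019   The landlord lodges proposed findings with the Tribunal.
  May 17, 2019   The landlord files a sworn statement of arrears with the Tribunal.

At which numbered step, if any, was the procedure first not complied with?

Step 1

(1) due by August 22, 2018 + 21 days = September 12, 2018; done September 19, 2018 — 7 days late.
The procedure was therefore not followed at step 1.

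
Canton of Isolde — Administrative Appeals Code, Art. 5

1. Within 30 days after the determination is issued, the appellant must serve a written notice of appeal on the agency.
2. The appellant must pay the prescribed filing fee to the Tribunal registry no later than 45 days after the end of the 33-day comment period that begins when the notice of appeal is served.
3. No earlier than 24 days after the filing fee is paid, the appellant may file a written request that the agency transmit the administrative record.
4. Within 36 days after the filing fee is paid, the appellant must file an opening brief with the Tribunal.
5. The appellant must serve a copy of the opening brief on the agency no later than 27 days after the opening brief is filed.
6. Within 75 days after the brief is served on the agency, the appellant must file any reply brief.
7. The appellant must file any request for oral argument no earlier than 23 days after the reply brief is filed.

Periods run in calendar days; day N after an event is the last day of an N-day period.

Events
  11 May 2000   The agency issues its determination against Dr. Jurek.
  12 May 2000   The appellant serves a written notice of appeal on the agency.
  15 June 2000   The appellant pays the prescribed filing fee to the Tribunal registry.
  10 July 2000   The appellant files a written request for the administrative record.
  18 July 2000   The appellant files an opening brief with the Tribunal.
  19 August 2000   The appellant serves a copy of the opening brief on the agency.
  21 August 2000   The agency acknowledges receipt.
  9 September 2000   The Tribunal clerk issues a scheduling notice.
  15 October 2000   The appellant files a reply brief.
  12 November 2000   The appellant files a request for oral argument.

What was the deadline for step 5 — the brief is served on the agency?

Step 5 runs from 18 July 2000, when the opening brief is filed. 27 days after 18 July 2000 is 14 August 2000.

14 August 2000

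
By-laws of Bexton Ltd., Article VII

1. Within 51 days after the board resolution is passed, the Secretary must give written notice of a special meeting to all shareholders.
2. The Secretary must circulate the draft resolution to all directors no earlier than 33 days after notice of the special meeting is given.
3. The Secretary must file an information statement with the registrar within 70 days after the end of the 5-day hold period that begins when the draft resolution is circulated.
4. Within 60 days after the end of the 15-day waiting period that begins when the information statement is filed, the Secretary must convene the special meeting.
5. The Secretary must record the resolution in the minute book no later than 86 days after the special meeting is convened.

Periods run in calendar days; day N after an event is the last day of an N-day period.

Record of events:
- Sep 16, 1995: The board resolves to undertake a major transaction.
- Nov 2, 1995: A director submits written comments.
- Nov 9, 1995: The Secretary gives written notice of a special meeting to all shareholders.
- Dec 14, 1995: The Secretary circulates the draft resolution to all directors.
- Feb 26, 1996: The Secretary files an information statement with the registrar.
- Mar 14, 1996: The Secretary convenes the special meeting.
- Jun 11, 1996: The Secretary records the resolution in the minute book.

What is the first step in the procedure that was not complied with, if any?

Step 1

Step 1: 51 days after Sep 16, 1995 (when the board resolution is passed) is Nov 6, 1995; done Nov 9, 1995 — 3 days late.
The analysis stops there.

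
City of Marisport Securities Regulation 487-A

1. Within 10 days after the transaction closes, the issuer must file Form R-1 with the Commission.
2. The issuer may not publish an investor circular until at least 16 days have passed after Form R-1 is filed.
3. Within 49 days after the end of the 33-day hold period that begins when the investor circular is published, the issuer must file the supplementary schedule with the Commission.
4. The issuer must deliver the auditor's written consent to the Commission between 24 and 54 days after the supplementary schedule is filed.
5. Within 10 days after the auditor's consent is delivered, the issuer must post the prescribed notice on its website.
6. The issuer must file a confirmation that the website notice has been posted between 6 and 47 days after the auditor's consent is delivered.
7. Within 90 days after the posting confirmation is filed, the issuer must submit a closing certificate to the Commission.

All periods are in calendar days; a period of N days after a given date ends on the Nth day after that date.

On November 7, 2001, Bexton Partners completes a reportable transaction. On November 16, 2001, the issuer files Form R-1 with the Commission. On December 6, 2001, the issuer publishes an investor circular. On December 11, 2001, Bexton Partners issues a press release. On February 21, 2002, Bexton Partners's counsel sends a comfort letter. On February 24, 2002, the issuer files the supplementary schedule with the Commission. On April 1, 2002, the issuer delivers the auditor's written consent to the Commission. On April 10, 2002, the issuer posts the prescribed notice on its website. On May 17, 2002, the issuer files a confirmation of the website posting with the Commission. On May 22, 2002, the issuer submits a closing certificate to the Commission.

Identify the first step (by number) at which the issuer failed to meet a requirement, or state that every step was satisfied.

None — every step was satisfied

(1) due by November 7, 2001 + 10 days = November 17, 2001; done November 16, 2001 — timely.
(2) permitted from November 16, 2001 + 16 days = December 2, 2001 onward; done December 6, 2001, after the minimum wait.
(3) due by January 8, 2002 + 49 days = February 26, 2002; February 24, 2002 is within that limit.
(4) the permitted window runs from February 24, 2002 + 24 = March 20, 2002 to February 24, 2002 + 54 = April 19, 2002; done April 1, 2002, which is between those dates.
(5) due by April 1, 2002 + 10 days = April 11, 2002; April 10, 2002 is within that limit.
(6) the permitted window runs from April 1, 2002 + 6 = April 7, 2002 to April 1, 2002 + 47 = May 18, 2002; done May 17, 2002, which is between those dates.
(7) due by May 17, 2002 + 90 days = August 15, 2002; done May 22, 2002 — timely.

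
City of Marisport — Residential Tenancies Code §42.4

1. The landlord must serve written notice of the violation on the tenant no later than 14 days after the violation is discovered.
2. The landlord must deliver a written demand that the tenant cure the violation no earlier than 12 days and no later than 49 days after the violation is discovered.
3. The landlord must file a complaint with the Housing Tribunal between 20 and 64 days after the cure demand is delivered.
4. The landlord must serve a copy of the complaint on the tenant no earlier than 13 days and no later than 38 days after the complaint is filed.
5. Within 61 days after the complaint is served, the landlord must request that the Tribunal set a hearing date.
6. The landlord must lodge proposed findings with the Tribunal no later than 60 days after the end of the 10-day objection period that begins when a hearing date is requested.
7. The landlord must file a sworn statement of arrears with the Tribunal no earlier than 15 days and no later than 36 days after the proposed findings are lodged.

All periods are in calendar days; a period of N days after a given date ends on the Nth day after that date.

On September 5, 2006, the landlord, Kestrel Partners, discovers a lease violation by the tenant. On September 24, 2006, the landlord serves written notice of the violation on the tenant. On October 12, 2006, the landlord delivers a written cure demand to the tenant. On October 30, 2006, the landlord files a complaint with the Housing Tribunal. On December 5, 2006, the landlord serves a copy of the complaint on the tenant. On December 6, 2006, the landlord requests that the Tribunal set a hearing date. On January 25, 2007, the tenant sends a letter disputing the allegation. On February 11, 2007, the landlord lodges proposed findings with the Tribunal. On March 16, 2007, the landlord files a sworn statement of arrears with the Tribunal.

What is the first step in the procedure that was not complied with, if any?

(1) due by September 5, 2006 + 14 days = September 19, 2006; done September 24, 2006 — 5 days late.

Step 1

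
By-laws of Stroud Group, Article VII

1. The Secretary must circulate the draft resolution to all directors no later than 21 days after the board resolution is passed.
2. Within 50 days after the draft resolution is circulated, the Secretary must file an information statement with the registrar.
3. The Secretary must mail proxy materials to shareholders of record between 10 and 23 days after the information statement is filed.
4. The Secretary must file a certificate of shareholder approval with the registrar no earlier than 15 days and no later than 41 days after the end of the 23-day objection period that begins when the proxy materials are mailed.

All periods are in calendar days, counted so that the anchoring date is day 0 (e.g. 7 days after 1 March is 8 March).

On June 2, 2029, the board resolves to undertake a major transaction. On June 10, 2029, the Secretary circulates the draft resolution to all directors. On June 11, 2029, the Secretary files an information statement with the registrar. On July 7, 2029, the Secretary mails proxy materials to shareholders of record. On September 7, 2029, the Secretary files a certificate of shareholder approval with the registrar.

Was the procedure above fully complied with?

Step 1: 21 days after June 2, 2029 (when the board resolution is passed) is June 23, 2029; done June 10, 2029 — timely.
Step 2: 50 days after June 10, 2029 (when the draft resolution is circulated) is July 30, 2029; completed June 11, 2029, before the deadline.
Step 3: the window is 10–23 days after June 11, 2029 (when the information statement is filed), so June 21, 2029 through July 4, 2029; July 7, 2029 is 3 days past the end of the window.
That is the first point of non-compliance.

No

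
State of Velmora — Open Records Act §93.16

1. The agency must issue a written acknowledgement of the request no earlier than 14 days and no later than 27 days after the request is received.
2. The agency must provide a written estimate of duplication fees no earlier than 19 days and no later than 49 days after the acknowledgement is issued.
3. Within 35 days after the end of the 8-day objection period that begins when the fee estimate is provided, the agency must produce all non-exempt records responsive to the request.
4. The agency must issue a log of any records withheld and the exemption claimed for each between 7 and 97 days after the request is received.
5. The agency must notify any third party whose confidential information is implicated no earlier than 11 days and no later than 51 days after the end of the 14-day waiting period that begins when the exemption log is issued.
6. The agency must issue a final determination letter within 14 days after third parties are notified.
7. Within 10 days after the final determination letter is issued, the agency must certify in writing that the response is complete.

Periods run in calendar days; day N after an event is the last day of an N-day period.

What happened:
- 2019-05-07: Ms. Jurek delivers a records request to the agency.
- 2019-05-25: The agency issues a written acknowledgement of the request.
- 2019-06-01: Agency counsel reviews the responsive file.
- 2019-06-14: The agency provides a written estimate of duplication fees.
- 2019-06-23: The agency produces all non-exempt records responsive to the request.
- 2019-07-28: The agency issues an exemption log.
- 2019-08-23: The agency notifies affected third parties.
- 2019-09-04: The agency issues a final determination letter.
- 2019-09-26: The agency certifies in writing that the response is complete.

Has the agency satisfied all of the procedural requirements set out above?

No

Step 1: the window is 14–27 days after 2019-05-07 (when the request is received), so 2019-05-21 through 2019-06-03; done 2019-05-25 — within the window.
Step 2: the window is 19–49 days after 2019-05-25 (when the acknowledgement is issued), so 2019-06-13 through 2019-07-13; done 2019-06-14 — within the window.
Step 3: 35 days after 2019-06-22 (end of the 8-day objection period, which began when the fee estimate is provided on 2019-06-14) is 2019-07-27; 2019-06-23 is within that limit.
Step 4: the window is 7–97 days after 2019-05-07 (when the request is received), so 2019-05-14 through 2019-08-12; 2019-07-28 falls inside that range.
Step 5: the window is 11–51 days after 2019-08-11 (end of the 14-day waiting period, which began when the exemption log is issued on 2019-07-28), so 2019-08-22 through 2019-10-01; done 2019-08-23, which is between those dates.
Step 6: 14 days after 2019-08-23 (when third parties are notified) is 2019-09-06; done 2019-09-04 — timely.
Step 7: 10 days after 2019-09-04 (when the final determination letter is issued) is 2019-09-14; not done until 2019-09-26, 12 days after the deadline.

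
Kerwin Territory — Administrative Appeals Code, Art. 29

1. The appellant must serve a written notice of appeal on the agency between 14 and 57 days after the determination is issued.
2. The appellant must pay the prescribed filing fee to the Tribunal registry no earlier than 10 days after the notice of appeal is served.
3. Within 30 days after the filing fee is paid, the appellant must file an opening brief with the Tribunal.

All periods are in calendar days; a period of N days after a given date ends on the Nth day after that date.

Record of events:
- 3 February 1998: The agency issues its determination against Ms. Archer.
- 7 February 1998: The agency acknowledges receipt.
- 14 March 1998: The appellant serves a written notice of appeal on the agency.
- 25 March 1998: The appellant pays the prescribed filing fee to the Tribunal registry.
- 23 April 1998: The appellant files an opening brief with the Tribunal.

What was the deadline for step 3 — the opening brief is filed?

Step 3 runs from 25 March 1998, when the filing fee is paid. 30 days after 25 March 1998 is 24 April 1998.

24 April 1998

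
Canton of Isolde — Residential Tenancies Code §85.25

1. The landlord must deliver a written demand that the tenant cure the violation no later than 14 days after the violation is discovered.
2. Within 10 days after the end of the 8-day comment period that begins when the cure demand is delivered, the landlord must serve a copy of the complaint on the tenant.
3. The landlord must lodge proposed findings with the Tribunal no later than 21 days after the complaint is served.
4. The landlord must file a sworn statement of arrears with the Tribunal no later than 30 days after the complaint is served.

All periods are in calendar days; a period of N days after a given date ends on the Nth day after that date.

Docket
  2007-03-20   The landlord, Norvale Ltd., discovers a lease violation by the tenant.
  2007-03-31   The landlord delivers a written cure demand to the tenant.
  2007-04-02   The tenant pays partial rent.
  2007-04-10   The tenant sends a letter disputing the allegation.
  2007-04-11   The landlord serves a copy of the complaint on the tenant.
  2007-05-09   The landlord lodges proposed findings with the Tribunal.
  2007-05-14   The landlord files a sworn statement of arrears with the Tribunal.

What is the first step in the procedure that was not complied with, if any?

Step 3

Step 1: 14 days after 2007-03-20 (when the violation is discovered) is 2007-04-03; 2007-03-31 is within that limit.
Step 2: 10 days after 2007-04-08 (end of the 8-day comment period, which began when the cure demand is delivered on 2007-03-31) is 2007-04-18; completed 2007-04-11, before the deadline.
Step 3: 21 days after 2007-04-11 (when the complaint is served) is 2007-05-02; not done until 2007-05-09, 7 days after the deadline.
Later steps need not be reached.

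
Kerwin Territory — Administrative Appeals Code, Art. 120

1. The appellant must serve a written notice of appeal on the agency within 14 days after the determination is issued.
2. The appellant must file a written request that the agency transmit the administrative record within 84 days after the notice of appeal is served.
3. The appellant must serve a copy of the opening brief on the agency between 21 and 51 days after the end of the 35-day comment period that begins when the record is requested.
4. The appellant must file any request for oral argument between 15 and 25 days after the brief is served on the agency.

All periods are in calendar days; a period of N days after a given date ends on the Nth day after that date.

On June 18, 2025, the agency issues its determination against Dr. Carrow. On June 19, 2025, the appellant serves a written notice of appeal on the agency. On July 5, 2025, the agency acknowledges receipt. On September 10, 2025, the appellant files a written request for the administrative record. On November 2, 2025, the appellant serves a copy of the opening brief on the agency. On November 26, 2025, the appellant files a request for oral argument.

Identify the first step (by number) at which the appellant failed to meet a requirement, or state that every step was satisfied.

Step 1: 14 days after June 18, 2025 (when the determination is issued) is July 2, 2025; done June 19, 2025 — timely.
Step 2: 84 days after June 19, 2025 (when the notice of appeal is served) is September 11, 2025; September 10, 2025 is within that limit.
Step 3: the window is 21–51 days after October 15, 2025 (end of the 35-day comment period, which began when the record is requested on September 10, 2025), so November 5, 2025 through December 5, 2025; November 2, 2025 is 3 days too early.
Later steps need not be reached.

Step 3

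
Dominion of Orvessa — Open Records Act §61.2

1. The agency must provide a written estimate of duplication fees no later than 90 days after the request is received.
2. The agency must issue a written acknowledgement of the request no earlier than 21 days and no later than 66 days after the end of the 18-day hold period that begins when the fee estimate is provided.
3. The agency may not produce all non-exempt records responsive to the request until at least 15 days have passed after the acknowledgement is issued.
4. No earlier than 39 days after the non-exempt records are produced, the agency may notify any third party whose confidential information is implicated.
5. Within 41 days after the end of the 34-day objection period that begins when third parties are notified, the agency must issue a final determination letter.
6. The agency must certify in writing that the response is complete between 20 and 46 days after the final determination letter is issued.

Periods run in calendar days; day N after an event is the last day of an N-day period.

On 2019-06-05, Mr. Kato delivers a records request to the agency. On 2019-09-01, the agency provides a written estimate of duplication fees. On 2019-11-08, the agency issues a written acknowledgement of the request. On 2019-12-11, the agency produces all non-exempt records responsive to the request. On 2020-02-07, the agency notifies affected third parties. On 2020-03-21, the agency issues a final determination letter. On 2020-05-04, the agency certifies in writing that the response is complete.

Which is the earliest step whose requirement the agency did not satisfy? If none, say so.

Step 1: 90 days after 2019-06-05 (when the request is received) is 2019-09-03; 2019-09-01 is within that limit.
Step 2: the window is 21–66 days after 2019-09-19 (end of the 18-day hold period, which began when the fee estimate is provided on 2019-09-01), so 2019-10-10 through 2019-11-24; done 2019-11-08 — within the window.
Step 3: the earliest permitted date is 15 days after 2019-11-08 (when the acknowledgement is issued), i.e. 2019-11-23; 2019-12-11 is on or after that date.
Step 4: the earliest permitted date is 39 days after 2019-12-11 (when the non-exempt records are produced), i.e. 2020-01-19; done 2020-02-07 — permitted.
Step 5: 41 days after 2020-03-12 (end of the 34-day objection period, which began when third parties are notified on 2020-02-07) is 2020-04-22; done 2020-03-21 — timely.
Step 6: the window is 20–46 days after 2020-03-21 (when the final determination letter is issued), so 2020-04-10 through 2020-05-06; done 2020-05-04, which is between those dates.

None — every step was satisfied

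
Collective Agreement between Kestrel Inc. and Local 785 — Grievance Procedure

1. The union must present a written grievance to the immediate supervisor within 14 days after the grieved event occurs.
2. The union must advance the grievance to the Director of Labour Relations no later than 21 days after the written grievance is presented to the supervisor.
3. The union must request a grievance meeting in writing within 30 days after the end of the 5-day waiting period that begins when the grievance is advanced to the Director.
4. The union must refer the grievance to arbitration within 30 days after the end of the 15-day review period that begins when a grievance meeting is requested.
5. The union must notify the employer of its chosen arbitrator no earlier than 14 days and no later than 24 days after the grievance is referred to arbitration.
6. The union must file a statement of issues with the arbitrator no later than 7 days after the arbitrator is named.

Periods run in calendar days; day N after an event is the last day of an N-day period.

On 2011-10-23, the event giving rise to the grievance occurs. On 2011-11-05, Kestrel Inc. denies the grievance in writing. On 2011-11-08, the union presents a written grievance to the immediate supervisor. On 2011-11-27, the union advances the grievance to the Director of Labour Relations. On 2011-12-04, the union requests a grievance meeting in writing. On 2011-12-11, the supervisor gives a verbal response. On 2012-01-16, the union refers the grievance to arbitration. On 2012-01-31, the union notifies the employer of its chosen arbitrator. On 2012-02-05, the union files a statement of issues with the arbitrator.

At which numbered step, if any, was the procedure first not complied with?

(1) due by 2011-10-23 + 14 days = 2011-11-06; 2011-11-08 misses that deadline by 2 days.
No need to go further; step 1 was not satisfied.

Step 1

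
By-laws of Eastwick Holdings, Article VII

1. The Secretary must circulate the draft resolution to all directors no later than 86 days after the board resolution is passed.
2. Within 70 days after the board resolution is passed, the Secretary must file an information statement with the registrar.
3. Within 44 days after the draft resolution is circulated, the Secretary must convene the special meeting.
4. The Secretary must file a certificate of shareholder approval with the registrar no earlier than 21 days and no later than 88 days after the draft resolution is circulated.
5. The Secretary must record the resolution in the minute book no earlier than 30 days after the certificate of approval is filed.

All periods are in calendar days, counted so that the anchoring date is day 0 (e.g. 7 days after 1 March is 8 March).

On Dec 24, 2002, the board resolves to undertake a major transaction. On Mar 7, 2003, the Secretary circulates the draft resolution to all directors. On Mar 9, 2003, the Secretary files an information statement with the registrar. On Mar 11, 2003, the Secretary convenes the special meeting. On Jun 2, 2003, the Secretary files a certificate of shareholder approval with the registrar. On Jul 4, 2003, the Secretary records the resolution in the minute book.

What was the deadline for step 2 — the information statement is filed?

Step 2 runs from Dec 24, 2002, when the board resolution is passed. 70 days after Dec 24, 2002 is Mar 4, 2003.

Mar 4, 2003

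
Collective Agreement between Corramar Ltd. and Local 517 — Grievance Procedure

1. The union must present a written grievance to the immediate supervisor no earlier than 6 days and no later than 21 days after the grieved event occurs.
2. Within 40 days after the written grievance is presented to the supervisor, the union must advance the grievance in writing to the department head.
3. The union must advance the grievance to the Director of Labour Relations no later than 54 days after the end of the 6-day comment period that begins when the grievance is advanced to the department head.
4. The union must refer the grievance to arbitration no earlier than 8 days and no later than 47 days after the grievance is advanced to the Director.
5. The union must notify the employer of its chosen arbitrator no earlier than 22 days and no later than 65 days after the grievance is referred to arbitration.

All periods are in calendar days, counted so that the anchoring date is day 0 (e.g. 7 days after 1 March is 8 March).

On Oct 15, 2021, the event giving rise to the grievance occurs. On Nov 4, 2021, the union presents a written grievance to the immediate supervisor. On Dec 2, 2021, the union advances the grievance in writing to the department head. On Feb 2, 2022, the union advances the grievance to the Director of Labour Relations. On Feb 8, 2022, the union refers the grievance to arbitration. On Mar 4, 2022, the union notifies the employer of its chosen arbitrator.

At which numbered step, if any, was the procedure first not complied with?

Step 3

Step 1: the window is 6–21 days after Oct 15, 2021 (when the grieved event occurs), so Oct 21, 2021 through Nov 5, 2021; done Nov 4, 2021, which is between those dates.
Step 2: 40 days after Nov 4, 2021 (when the written grievance is presented to the supervisor) is Dec 14, 2021; done Dec 2, 2021 — timely.
Step 3: 54 days after Dec 8, 2021 (end of the 6-day comment period, which began when the grievance is advanced to the department head on Dec 2, 2021) is Jan 31, 2022; done Feb 2, 2022 — 2 days late.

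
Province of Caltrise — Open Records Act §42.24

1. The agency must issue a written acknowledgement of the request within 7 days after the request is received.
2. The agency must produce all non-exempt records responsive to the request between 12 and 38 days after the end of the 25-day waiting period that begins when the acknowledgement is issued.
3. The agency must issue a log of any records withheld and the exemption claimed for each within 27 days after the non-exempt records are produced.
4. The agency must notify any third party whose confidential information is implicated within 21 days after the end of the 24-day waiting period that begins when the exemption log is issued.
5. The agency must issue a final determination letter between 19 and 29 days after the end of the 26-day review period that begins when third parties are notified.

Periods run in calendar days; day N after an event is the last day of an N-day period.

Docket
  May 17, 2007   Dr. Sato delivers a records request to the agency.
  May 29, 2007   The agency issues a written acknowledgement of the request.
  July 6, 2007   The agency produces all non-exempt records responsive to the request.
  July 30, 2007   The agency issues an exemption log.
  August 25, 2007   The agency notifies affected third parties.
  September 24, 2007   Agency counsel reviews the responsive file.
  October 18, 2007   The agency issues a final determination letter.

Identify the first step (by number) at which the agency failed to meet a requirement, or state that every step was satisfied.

Step 1

Step 1 — counting 7 days from May 17, 2007 (when the request is received) gives a deadline of May 24, 2007; May 29, 2007 misses that deadline by 5 days.
That is the first point of non-compliance.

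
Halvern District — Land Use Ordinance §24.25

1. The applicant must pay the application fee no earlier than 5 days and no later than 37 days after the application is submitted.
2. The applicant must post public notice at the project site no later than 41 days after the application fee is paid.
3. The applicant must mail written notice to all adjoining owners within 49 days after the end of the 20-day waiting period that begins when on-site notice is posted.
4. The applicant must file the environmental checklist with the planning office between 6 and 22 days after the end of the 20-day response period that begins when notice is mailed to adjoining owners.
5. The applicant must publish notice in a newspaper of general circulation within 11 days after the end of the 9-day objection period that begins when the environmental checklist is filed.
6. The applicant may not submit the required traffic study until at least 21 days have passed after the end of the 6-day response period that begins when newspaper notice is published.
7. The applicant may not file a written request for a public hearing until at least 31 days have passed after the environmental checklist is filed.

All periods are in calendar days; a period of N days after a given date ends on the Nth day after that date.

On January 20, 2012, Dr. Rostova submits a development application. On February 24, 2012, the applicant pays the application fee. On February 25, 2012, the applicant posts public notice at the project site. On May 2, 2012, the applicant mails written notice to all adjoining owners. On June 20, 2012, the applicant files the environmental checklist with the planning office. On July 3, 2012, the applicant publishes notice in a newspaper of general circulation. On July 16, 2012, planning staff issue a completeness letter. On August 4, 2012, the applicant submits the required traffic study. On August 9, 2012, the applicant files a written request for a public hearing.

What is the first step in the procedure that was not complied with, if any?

Step 4

Step 1 — 5 and 37 days from January 20, 2012 (when the application is submitted) are January 25, 2012 and February 26, 2012 respectively; done February 24, 2012, which is between those dates.
Step 2 — counting 41 days from February 24, 2012 (when the application fee is paid) gives a deadline of April 5, 2012; done February 25, 2012 — timely.
Step 3 — counting 49 days from March 16, 2012 (end of the 20-day waiting period, which began when on-site notice is posted on February 25, 2012) gives a deadline of May 4, 2012; done May 2, 2012 — timely.
Step 4 — 6 and 22 days from May 22, 2012 (end of the 20-day response period, which began when notice is mailed to adjoining owners on May 2, 2012) are May 28, 2012 and June 13, 2012 respectively; done June 20, 2012 — 7 days after the window closed.
The procedure was therefore not followed at step 4.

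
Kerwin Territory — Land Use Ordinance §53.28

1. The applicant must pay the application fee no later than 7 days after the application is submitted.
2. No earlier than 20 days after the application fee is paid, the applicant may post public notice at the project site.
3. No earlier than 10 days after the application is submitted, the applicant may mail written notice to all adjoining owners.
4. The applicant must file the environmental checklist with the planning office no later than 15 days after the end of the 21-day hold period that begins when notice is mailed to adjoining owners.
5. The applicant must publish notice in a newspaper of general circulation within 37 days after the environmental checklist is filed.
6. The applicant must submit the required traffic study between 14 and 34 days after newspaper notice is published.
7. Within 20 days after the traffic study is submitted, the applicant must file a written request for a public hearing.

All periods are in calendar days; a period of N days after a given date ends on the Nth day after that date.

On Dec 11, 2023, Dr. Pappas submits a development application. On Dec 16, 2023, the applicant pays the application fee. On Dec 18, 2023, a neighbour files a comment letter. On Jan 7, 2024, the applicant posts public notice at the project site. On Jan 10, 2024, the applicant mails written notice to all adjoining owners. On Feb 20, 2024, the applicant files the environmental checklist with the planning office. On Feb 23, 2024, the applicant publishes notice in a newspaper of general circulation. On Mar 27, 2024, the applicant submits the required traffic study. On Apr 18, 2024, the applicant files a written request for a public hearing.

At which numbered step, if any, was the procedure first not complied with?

Step 4

Step 1 — counting 7 days from Dec 11, 2023 (when the application is submitted) gives a deadline of Dec 18, 2023; done Dec 16, 2023 — timely.
Step 2 — must wait 20 days from Dec 16, 2023 (when the application fee is paid), so not before Jan 5, 2024; done Jan 7, 2024, after the minimum wait.
Step 3 — must wait 10 days from Dec 11, 2023 (when the application is submitted), so not before Dec 21, 2023; Jan 10, 2024 is on or after that date.
Step 4 — counting 15 days from Jan 31, 2024 (end of the 21-day hold period, which began when notice is mailed to adjoining owners on Jan 10, 2024) gives a deadline of Feb 15, 2024; Feb 20, 2024 misses that deadline by 5 days.
The analysis stops there.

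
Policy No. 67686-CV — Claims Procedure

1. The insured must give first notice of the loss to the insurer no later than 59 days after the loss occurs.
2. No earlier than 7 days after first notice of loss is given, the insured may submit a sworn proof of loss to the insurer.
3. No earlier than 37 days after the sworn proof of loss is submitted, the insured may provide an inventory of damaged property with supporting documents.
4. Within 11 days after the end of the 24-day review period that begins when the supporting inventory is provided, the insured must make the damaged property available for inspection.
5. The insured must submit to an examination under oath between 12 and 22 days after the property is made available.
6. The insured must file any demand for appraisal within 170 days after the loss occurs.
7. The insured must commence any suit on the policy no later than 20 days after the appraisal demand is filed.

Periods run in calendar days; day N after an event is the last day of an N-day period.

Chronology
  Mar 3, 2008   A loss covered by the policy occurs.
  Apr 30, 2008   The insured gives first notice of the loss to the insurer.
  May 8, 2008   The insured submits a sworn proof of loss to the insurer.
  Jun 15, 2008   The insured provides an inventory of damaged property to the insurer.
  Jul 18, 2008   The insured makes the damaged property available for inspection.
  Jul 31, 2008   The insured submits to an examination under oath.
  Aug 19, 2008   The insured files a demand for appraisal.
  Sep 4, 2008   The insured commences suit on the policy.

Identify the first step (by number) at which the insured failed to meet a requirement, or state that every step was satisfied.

(1) due by Mar 3, 2008 + 59 days = May 1, 2008; completed Apr 30, 2008, before the deadline.
(2) permitted from Apr 30, 2008 + 7 days = May 7, 2008 onward; done May 8, 2008 — permitted.
(3) permitted from May 8, 2008 + 37 days = Jun 14, 2008 onward; done Jun 15, 2008, after the minimum wait.
(4) due by Jul 9, 2008 + 11 days = Jul 20, 2008; done Jul 18, 2008 — timely.
(5) the permitted window runs from Jul 18, 2008 + 12 = Jul 30, 2008 to Jul 18, 2008 + 22 = Aug 9, 2008; done Jul 31, 2008, which is between those dates.
(6) due by Mar 3, 2008 + 170 days = Aug 20, 2008; Aug 19, 2008 is within that limit.
(7) due by Aug 19, 2008 + 20 days = Sep 8, 2008; done Sep 4, 2008 — timely.

None — every step was satisfied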